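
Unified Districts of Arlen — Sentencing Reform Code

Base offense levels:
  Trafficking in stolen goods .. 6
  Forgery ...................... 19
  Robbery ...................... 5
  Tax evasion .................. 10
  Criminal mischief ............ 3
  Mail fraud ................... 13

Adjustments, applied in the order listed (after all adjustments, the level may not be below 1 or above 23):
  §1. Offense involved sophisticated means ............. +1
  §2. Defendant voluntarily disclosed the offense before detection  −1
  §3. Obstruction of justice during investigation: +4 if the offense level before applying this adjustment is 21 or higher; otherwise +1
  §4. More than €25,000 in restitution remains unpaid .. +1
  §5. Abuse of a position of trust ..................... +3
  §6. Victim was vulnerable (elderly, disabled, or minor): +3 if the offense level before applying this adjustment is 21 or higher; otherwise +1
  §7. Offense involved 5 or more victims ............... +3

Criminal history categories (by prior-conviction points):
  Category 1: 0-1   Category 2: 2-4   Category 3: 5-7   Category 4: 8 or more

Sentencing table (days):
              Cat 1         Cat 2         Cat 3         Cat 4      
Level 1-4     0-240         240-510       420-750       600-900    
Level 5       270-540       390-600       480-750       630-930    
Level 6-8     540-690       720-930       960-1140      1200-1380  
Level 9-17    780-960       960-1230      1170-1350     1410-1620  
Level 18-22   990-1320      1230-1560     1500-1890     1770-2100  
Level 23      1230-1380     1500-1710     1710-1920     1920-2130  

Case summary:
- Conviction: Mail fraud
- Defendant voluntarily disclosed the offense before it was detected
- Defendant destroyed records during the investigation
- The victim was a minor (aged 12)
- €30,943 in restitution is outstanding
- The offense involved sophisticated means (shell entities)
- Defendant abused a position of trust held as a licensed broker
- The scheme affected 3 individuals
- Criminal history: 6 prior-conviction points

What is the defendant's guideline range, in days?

Base offense level for mail fraud: 13.
§1 applies: 13 + 1 = 14.
§2 applies: 14 − 1 = 13.
§3 applies (level before this adjustment is 13 < 21, so +1): 13 + 1 = 14.
§4 applies: 14 + 1 = 15.
§5 applies: 15 + 3 = 18.
§6 applies (level before this adjustment is 18 < 21, so +1): 18 + 1 = 19.
Final offense level: 19.
Criminal history: 6 prior points → Category 3 (5-7).
Level 19 falls in the 18-22 band.
Grid: Level 18-22 × Category 3 = 1500-1890 days.

1500-1890 days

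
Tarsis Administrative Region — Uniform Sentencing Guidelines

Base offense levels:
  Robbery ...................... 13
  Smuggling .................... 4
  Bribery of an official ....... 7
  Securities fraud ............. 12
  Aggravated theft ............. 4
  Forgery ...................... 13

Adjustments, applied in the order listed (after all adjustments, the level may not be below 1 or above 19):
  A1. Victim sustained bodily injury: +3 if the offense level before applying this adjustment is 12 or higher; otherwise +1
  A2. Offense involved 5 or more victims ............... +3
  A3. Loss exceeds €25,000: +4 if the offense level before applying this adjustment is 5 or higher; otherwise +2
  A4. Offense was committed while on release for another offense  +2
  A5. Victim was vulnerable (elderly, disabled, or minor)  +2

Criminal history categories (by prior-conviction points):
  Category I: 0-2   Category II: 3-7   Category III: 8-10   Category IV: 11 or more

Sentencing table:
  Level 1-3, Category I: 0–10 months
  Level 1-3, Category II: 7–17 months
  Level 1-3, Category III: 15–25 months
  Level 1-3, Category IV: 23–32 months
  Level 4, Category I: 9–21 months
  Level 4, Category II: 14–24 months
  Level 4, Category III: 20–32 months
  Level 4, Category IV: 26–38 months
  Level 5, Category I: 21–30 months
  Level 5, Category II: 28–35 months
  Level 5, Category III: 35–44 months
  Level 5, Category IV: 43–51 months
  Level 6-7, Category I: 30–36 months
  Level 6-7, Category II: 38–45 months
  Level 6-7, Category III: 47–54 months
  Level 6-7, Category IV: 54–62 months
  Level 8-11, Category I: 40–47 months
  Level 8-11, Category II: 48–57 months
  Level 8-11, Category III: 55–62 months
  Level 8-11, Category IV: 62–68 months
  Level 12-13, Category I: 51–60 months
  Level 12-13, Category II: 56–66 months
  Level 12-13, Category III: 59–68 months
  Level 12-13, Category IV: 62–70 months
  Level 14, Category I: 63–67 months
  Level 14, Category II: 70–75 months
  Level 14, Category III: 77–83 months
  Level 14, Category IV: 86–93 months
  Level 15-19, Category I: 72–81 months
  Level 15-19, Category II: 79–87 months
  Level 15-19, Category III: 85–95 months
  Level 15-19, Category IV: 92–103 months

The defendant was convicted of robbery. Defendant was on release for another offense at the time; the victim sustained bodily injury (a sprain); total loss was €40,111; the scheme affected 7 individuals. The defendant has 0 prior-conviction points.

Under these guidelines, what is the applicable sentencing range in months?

72-81 months

Base offense level for robbery: 13.
A1 applies (level before this adjustment is 13 ≥ 12, so +3): 13 + 3 = 16.
A2 applies: 16 + 3 = 19.
A3 applies (level before this adjustment is 19 ≥ 5, so +4): 19 + 4 = 23.
A4 applies: 23 + 2 = 25.
Level 25 exceeds the maximum of 19; capped at 19.
Final offense level: 19.
Criminal history: 0 prior points → Category I (0-2).
Level 19 falls in the 15-19 band.
Grid: Level 15-19 × Category I = 72-81 months.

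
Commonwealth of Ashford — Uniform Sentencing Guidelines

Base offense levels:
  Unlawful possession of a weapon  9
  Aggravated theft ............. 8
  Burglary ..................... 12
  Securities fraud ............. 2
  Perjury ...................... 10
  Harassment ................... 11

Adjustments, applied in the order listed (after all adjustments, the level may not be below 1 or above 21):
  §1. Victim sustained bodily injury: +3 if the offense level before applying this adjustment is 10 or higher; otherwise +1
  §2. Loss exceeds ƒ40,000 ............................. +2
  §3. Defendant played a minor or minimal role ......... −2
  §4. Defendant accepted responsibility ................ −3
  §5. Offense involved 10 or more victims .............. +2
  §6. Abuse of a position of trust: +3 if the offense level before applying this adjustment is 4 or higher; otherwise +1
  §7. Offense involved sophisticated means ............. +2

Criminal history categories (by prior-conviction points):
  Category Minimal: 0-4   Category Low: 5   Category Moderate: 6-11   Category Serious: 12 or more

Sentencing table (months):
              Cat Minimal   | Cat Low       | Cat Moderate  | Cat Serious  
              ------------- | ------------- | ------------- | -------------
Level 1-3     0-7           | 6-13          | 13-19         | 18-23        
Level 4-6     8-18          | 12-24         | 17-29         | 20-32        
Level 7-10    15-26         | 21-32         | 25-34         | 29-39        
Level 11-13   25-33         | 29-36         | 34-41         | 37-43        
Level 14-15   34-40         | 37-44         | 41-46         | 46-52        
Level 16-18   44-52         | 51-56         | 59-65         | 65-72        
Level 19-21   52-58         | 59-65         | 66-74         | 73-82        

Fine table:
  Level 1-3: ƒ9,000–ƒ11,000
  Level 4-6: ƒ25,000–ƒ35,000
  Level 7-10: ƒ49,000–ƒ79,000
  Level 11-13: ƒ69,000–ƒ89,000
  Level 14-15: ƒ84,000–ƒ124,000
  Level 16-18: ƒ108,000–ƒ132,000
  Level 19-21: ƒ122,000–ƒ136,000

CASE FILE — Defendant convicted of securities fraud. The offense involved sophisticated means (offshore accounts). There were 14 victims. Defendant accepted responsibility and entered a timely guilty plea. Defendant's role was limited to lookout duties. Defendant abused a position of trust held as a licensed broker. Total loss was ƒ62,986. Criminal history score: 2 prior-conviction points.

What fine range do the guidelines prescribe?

ƒ25,000–ƒ35,000

Base offense level for securities fraud: 2.
§1 does not apply.
§2 applies: 2 + 2 = 4.
§3 applies: 4 − 2 = 2.
§4 applies: 2 − 3 = -1.
§5 applies: -1 + 2 = 1.
§6 applies (level before this adjustment is 1 < 4, so +1): 1 + 1 = 2.
§7 applies: 2 + 2 = 4.
Final offense level: 4.
Level 4 falls in the 4-6 band.
Fine table: Level 4-6 → ƒ25,000–ƒ35,000.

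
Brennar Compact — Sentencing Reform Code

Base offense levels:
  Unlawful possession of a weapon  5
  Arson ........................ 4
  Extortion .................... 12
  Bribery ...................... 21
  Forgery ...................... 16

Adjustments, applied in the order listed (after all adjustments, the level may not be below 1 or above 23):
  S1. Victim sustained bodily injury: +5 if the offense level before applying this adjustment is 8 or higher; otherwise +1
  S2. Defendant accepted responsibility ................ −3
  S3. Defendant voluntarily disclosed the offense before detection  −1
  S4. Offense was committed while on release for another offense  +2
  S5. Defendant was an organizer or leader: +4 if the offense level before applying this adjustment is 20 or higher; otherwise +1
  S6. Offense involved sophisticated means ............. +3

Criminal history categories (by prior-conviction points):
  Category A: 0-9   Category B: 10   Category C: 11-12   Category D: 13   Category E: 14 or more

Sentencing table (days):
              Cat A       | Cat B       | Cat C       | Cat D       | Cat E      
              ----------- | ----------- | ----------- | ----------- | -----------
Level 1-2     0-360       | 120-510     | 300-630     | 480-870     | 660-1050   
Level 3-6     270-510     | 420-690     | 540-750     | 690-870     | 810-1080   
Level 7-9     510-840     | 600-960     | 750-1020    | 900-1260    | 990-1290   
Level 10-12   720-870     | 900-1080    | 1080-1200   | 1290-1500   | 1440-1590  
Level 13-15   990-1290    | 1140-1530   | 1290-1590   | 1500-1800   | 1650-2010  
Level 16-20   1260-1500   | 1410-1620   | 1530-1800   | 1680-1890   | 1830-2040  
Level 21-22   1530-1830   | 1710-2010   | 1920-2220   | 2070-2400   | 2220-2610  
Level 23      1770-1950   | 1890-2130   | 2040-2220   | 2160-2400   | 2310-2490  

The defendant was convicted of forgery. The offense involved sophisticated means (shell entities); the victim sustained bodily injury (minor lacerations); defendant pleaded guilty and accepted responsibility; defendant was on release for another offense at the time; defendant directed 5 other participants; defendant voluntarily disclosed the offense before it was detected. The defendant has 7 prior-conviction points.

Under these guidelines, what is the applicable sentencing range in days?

Base offense level for forgery: 16.
S1 applies (level before this adjustment is 16 ≥ 8, so +5): 16 + 5 = 21.
S2 applies: 21 − 3 = 18.
S3 applies: 18 − 1 = 17.
S4 applies: 17 + 2 = 19.
S5 applies (level before this adjustment is 19 < 20, so +1): 19 + 1 = 20.
S6 applies: 20 + 3 = 23.
Final offense level: 23.
Criminal history: 7 prior points → Category A (0-9).
Level 23 falls in the 23 band.
Grid: Level 23 × Category A = 1770-1950 days.

1770-1950 days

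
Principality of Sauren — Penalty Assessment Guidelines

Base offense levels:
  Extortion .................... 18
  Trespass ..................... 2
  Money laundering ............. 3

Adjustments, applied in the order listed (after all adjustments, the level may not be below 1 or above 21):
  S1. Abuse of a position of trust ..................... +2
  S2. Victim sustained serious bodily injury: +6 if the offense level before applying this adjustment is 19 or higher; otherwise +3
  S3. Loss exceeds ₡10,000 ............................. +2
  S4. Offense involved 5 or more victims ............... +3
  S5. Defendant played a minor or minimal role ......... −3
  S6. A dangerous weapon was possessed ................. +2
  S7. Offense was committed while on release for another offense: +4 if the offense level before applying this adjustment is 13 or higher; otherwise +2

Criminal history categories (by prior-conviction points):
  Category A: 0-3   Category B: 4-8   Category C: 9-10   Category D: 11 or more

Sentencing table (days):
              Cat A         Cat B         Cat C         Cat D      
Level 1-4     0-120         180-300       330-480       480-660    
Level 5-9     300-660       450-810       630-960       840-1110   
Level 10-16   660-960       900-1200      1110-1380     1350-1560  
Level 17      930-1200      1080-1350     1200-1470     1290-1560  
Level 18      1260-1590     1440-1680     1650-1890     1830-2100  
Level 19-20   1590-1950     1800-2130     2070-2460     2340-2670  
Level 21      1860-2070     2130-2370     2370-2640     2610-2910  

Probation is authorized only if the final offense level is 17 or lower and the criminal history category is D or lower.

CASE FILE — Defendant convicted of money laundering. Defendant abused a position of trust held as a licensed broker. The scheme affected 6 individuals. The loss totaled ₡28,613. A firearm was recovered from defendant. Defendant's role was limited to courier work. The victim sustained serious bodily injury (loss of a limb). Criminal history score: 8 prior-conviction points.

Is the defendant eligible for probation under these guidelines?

Yes

Base offense level for money laundering: 3.
S1 applies: 3 + 2 = 5.
S2 applies (level before this adjustment is 5 < 19, so +3): 5 + 3 = 8.
S3 applies: 8 + 2 = 10.
S4 applies: 10 + 3 = 13.
S5 applies: 13 − 3 = 10.
S6 applies: 10 + 2 = 12.
S7 does not apply.
Final offense level: 12.
Criminal history: 8 prior points → Category B (4-8).
Level 12 falls in the 10-16 band.
Grid: Level 10-16 × Category B = 900-1200 days.
Probation check: level 12 ≤ 17 and category B ≤ D → eligible.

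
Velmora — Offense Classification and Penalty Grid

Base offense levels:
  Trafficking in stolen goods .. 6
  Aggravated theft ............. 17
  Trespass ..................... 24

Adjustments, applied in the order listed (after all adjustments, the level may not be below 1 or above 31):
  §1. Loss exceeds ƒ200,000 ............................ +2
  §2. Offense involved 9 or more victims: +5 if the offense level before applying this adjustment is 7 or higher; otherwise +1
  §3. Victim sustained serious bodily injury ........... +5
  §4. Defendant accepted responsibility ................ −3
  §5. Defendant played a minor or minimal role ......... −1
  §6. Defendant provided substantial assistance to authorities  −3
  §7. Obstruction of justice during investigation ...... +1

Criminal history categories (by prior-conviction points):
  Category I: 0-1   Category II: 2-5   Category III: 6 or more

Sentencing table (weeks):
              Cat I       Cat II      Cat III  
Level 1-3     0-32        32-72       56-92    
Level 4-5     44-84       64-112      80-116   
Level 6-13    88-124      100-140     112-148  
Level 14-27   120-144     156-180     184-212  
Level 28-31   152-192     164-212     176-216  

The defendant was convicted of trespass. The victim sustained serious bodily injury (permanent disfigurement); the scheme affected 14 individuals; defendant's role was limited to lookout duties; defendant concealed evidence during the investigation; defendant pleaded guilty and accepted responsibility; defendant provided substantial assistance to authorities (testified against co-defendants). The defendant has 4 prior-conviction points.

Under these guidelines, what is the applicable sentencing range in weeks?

164-212 weeks

Base offense level for trespass: 24.
§1 does not apply.
§2 applies (level before this adjustment is 24 ≥ 7, so +5): 24 + 5 = 29.
§3 applies: 29 + 5 = 34.
§4 applies: 34 − 3 = 31.
§5 applies: 31 − 1 = 30.
§6 applies: 30 − 3 = 27.
§7 applies: 27 + 1 = 28.
Final offense level: 28.
Criminal history: 4 prior points → Category II (2-5).
Level 28 falls in the 28-31 band.
Grid: Level 28-31 × Category II = 164-212 weeks.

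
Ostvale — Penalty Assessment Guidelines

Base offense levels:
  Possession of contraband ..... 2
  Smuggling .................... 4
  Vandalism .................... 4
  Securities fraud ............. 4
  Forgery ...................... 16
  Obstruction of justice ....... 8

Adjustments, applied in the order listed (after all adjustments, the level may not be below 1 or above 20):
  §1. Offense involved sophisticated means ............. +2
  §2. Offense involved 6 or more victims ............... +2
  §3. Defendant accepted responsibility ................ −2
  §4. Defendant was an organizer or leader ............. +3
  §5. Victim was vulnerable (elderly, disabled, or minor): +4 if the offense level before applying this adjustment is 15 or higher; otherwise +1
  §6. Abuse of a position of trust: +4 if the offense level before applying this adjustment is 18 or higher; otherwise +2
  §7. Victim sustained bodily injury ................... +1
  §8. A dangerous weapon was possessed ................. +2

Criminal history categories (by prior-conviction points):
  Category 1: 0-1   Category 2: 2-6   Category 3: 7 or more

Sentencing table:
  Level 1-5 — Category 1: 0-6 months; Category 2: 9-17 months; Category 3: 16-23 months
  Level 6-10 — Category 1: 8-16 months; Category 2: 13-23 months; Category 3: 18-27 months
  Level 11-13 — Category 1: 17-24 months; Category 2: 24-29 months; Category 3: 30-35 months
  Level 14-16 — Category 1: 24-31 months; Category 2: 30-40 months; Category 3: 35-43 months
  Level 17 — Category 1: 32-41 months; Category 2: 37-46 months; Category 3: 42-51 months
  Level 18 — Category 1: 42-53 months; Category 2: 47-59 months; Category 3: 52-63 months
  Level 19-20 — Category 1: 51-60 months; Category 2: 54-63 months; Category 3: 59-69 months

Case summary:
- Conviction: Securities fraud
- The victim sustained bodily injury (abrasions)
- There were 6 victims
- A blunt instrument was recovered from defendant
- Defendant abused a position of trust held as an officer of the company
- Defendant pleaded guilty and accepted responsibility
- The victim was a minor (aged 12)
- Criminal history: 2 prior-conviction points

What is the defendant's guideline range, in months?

Base offense level for securities fraud: 4.
§1 does not apply.
§2 applies: 4 + 2 = 6.
§3 applies: 6 − 2 = 4.
§4 does not apply.
§5 applies (level before this adjustment is 4 < 15, so +1): 4 + 1 = 5.
§6 applies (level before this adjustment is 5 < 18, so +2): 5 + 2 = 7.
§7 applies: 7 + 1 = 8.
§8 applies: 8 + 2 = 10.
Final offense level: 10.
Criminal history: 2 prior points → Category 2 (2-6).
Level 10 falls in the 6-10 band.
Grid: Level 6-10 × Category 2 = 13-23 months.

13-23 months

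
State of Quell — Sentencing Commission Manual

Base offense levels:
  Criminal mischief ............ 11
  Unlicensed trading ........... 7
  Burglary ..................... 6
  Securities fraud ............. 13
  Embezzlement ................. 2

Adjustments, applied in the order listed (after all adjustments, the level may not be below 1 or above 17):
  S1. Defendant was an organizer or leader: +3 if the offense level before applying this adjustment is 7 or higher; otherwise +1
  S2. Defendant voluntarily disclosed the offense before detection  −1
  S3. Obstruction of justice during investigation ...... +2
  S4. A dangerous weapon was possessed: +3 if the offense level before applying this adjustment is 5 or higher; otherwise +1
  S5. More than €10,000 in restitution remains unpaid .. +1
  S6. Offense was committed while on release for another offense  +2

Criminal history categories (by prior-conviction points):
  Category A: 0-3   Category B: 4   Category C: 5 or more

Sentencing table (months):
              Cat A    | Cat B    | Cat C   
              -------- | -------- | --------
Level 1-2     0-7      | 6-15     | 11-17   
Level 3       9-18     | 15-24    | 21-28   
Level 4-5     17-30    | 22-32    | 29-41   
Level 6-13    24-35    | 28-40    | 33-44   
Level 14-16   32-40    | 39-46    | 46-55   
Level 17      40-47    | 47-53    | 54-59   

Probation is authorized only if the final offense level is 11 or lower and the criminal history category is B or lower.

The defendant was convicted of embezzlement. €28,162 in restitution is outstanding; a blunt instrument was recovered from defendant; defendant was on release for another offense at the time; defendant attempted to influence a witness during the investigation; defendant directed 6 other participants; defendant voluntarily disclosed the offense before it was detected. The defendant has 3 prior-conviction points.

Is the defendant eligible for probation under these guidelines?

Base offense level for embezzlement: 2.
S1 applies (level before this adjustment is 2 < 7, so +1): 2 + 1 = 3.
S2 applies: 3 − 1 = 2.
S3 applies: 2 + 2 = 4.
S4 applies (level before this adjustment is 4 < 5, so +1): 4 + 1 = 5.
S5 applies: 5 + 1 = 6.
S6 applies: 6 + 2 = 8.
Final offense level: 8.
Criminal history: 3 prior points → Category A (0-3).
Level 8 falls in the 6-13 band.
Grid: Level 6-13 × Category A = 24-35 months.
Probation check: level 8 ≤ 11 and category A ≤ B → eligible.

Yes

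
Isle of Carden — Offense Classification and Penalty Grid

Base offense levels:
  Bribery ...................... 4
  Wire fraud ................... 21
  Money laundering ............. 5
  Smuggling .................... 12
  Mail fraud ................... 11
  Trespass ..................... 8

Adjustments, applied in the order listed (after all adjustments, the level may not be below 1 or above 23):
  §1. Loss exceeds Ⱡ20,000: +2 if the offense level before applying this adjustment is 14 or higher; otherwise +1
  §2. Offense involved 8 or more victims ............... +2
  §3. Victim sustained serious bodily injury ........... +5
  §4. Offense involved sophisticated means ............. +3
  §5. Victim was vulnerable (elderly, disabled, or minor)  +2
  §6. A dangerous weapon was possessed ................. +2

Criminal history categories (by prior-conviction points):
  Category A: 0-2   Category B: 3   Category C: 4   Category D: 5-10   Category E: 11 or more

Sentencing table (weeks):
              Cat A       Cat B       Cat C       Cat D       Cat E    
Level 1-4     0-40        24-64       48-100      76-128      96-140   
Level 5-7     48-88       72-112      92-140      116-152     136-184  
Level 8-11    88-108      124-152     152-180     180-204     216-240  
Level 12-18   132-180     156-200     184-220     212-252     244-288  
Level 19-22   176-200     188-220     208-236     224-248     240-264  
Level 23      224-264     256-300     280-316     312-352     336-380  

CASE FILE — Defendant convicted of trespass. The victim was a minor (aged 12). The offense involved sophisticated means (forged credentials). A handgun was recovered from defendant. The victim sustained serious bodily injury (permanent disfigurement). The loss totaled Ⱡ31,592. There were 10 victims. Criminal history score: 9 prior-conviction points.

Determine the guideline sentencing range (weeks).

312-352 weeks

Base offense level for trespass: 8.
§1 applies (level before this adjustment is 8 < 14, so +1): 8 + 1 = 9.
§2 applies: 9 + 2 = 11.
§3 applies: 11 + 5 = 16.
§4 applies: 16 + 3 = 19.
§5 applies: 19 + 2 = 21.
§6 applies: 21 + 2 = 23.
Final offense level: 23.
Criminal history: 9 prior points → Category D (5-10).
Level 23 falls in the 23 band.
Grid: Level 23 × Category D = 312-352 weeks.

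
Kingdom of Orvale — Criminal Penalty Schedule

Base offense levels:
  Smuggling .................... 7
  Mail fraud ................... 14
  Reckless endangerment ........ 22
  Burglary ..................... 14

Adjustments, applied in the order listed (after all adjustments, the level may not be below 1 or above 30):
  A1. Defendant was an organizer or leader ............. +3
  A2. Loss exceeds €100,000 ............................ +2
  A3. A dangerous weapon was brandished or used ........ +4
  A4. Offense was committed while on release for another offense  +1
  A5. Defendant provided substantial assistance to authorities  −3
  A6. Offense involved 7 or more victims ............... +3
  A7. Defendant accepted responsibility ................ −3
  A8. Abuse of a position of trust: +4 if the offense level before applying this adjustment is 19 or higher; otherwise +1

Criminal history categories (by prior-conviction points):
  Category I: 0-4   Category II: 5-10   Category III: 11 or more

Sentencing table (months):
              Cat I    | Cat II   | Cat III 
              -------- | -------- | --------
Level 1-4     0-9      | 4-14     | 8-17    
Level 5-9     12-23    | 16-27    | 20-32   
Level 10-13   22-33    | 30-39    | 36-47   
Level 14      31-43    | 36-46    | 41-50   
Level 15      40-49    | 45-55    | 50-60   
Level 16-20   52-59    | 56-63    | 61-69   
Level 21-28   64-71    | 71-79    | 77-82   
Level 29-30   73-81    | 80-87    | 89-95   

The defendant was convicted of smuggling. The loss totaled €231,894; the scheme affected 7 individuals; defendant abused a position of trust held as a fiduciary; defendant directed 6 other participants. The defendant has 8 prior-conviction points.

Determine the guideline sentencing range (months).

Base offense level for smuggling: 7.
A1 applies: 7 + 3 = 10.
A2 applies: 10 + 2 = 12.
A6 applies: 12 + 3 = 15.
A8 applies (level before this adjustment is 15 < 19, so +1): 15 + 1 = 16.
Final offense level: 16.
Criminal history: 8 prior points → Category II (5-10).
Level 16 falls in the 16-20 band.
Grid: Level 16-20 × Category II = 56-63 months.

56-63 months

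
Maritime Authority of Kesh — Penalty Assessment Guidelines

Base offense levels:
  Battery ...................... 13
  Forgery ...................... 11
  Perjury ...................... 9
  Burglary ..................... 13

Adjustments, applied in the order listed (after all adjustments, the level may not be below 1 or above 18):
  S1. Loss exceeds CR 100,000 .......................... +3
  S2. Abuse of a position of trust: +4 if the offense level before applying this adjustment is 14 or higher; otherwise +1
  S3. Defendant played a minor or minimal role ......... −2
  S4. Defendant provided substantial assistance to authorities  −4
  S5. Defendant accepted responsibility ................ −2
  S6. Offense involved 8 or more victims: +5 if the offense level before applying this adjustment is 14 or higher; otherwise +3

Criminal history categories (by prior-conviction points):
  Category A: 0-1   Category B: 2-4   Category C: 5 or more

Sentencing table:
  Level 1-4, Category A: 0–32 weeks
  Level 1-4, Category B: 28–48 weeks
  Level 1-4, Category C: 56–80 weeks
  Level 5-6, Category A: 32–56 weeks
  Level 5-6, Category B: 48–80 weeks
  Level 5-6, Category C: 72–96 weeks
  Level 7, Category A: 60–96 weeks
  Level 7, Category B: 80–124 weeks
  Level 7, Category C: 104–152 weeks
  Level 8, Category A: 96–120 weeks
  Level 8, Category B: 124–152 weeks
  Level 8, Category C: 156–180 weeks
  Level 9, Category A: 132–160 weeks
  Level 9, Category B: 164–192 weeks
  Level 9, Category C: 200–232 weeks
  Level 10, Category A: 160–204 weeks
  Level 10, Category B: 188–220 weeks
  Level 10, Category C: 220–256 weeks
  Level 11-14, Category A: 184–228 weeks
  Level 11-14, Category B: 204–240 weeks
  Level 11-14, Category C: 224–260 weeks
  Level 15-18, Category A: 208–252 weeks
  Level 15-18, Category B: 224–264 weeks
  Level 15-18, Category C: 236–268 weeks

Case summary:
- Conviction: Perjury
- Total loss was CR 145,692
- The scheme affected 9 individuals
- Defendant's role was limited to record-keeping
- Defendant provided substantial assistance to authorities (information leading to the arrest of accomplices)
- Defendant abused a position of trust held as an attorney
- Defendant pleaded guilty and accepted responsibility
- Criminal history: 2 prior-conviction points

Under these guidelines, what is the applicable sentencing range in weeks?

Base offense level for perjury: 9.
S1 applies: 9 + 3 = 12.
S2 applies (level before this adjustment is 12 < 14, so +1): 12 + 1 = 13.
S3 applies: 13 − 2 = 11.
S4 applies: 11 − 4 = 7.
S5 applies: 7 − 2 = 5.
S6 applies (level before this adjustment is 5 < 14, so +3): 5 + 3 = 8.
Final offense level: 8.
Criminal history: 2 prior points → Category B (2-4).
Level 8 falls in the 8 band.
Grid: Level 8 × Category B = 124-152 weeks.

124-152 weeks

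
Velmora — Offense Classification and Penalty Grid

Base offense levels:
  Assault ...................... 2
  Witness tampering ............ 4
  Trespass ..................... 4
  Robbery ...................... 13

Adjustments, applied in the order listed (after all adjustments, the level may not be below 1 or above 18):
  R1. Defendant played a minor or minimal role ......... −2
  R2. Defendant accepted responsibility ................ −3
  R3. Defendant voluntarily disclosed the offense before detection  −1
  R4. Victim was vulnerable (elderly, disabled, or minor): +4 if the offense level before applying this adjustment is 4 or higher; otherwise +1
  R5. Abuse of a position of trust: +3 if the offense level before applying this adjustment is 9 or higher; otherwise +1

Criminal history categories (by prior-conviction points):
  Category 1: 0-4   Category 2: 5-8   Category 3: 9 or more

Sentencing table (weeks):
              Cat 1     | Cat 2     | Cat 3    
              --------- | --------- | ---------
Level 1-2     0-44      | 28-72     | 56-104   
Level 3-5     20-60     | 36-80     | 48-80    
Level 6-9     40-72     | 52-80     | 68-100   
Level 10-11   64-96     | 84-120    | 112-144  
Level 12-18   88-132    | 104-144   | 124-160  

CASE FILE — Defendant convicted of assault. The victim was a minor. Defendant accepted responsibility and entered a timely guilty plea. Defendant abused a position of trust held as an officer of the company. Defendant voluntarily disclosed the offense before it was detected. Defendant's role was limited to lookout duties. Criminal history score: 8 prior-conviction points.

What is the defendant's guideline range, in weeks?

Base offense level for assault: 2.
R1 applies: 2 − 2 = 0.
R2 applies: 0 − 3 = -3.
R3 applies: -3 − 1 = -4.
R4 applies (level before this adjustment is -4 < 4, so +1): -4 + 1 = -3.
R5 applies (level before this adjustment is -3 < 9, so +1): -3 + 1 = -2.
Level -2 is below the minimum of 1; floored at 1.
Final offense level: 1.
Criminal history: 8 prior points → Category 2 (5-8).
Level 1 falls in the 1-2 band.
Grid: Level 1-2 × Category 2 = 28-72 weeks.

28-72 weeks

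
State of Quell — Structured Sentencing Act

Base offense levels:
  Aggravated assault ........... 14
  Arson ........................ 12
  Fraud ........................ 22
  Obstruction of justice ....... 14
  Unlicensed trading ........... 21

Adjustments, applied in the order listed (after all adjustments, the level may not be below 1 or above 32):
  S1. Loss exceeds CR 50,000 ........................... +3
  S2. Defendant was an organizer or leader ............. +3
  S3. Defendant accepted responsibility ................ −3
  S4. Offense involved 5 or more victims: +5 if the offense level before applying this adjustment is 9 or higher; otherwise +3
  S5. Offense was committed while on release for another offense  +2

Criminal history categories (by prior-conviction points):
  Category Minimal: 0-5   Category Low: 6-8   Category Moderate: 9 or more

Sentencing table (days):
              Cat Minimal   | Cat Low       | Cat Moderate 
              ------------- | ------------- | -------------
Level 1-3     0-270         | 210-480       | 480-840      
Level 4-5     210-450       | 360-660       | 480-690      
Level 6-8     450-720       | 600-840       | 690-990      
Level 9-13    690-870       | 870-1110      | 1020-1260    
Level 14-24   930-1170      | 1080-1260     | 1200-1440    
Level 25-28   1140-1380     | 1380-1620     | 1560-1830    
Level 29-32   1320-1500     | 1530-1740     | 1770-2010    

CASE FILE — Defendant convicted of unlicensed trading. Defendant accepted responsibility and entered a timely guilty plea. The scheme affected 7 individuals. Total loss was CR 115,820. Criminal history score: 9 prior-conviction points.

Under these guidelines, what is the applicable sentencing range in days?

1560-1830 days

Base offense level for unlicensed trading: 21.
S1 applies: 21 + 3 = 24.
S3 applies: 24 − 3 = 21.
S4 applies (level before this adjustment is 21 ≥ 9, so +5): 21 + 5 = 26.
S5 does not apply.
Final offense level: 26.
Criminal history: 9 prior points → Category Moderate (9+).
Level 26 falls in the 25-28 band.
Grid: Level 25-28 × Category Moderate = 1560-1830 days.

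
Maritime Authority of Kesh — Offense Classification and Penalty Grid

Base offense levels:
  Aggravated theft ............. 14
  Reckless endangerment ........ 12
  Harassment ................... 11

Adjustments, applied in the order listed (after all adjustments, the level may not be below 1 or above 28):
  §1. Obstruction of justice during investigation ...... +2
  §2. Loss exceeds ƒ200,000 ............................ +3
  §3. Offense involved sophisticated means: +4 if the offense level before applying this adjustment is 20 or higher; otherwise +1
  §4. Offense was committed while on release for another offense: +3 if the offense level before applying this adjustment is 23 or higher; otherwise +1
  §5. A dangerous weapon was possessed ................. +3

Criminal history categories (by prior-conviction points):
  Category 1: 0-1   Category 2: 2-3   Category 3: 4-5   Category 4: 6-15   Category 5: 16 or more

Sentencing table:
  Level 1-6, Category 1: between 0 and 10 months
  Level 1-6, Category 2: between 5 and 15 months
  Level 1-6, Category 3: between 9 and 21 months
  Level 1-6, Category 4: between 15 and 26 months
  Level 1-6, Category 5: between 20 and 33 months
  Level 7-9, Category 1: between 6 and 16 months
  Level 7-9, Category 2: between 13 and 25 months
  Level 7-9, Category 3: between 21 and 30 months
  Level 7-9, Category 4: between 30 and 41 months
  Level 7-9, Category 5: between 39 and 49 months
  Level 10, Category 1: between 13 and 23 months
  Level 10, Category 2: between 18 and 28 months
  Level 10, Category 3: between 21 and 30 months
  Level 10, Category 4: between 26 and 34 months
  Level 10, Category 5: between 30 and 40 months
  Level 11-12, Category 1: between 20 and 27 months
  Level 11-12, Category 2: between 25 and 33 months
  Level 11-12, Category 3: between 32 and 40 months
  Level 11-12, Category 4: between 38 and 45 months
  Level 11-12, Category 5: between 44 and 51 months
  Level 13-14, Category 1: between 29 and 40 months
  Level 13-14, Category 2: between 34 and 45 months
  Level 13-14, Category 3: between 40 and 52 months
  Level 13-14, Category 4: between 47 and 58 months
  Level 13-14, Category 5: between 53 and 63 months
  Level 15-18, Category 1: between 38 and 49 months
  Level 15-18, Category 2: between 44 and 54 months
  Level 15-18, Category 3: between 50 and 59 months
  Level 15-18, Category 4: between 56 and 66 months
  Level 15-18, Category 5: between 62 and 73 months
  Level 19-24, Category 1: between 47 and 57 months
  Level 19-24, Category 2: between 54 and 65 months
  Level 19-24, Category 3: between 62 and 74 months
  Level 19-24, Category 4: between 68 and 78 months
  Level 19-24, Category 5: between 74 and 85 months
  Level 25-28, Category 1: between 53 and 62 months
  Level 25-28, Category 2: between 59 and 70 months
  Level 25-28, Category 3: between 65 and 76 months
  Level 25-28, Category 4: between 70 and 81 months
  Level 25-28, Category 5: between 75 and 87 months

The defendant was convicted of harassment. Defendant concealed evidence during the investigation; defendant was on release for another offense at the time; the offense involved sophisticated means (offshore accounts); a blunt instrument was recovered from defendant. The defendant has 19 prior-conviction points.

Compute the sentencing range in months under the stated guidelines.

Base offense level for harassment: 11.
§1 applies: 11 + 2 = 13.
§2 does not apply.
§3 applies (level before this adjustment is 13 < 20, so +1): 13 + 1 = 14.
§4 applies (level before this adjustment is 14 < 23, so +1): 14 + 1 = 15.
§5 applies: 15 + 3 = 18.
Final offense level: 18.
Criminal history: 19 prior points → Category 5 (16+).
Level 18 falls in the 15-18 band.
Grid: Level 15-18 × Category 5 = 62-73 months.

62-73 months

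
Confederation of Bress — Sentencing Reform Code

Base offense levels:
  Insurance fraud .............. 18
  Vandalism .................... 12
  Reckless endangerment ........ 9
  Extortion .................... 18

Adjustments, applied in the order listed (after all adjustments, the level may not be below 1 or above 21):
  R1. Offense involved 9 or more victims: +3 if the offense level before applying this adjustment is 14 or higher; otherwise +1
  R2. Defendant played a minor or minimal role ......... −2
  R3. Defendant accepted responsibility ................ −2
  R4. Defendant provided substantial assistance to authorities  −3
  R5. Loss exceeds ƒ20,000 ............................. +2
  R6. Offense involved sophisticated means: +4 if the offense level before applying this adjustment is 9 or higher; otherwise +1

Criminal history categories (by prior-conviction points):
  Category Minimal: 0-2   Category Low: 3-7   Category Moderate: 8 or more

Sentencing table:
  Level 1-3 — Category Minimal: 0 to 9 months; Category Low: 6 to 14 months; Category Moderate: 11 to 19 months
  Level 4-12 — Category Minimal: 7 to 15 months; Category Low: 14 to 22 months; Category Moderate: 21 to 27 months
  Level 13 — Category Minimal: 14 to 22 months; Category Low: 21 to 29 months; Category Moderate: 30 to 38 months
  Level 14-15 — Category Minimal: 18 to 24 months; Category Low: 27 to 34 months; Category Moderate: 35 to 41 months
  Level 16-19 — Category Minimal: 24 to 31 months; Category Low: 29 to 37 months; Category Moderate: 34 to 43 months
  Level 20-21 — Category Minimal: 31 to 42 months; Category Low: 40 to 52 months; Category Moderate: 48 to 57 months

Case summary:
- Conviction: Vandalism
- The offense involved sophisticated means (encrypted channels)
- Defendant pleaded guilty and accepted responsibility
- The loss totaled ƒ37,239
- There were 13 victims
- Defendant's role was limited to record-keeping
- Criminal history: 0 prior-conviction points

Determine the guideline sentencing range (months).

18-24 months

Base offense level for vandalism: 12.
R1 applies (level before this adjustment is 12 < 14, so +1): 12 + 1 = 13.
R2 applies: 13 − 2 = 11.
R3 applies: 11 − 2 = 9.
R4 does not apply.
R5 applies: 9 + 2 = 11.
R6 applies (level before this adjustment is 11 ≥ 9, so +4): 11 + 4 = 15.
Final offense level: 15.
Criminal history: 0 prior points → Category Minimal (0-2).
Level 15 falls in the 14-15 band.
Grid: Level 14-15 × Category Minimal = 18-24 months.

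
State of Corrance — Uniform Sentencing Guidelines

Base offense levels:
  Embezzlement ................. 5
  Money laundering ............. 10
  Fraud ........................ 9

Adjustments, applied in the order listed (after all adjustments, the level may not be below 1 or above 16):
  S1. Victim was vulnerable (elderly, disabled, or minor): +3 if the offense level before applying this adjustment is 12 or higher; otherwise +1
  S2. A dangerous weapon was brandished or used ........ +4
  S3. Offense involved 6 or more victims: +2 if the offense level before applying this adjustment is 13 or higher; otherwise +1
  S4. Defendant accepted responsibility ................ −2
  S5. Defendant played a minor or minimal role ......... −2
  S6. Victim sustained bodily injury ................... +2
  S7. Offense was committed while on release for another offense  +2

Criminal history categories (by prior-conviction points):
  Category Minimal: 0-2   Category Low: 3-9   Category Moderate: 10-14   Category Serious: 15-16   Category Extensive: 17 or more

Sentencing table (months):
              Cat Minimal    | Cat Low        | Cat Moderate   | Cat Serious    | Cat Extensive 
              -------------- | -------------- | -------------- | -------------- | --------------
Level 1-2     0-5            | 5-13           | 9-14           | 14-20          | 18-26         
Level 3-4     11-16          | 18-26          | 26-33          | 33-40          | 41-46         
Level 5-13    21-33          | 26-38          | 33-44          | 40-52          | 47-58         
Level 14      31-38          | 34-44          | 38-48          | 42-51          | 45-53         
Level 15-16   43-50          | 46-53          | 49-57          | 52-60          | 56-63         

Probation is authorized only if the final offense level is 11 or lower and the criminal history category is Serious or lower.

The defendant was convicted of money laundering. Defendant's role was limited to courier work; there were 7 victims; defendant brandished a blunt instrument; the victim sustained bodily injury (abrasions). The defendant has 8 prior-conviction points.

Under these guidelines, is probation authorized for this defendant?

Base offense level for money laundering: 10.
S1 does not apply.
S2 applies: 10 + 4 = 14.
S3 applies (level before this adjustment is 14 ≥ 13, so +2): 14 + 2 = 16.
S5 applies: 16 − 2 = 14.
S6 applies: 14 + 2 = 16.
Final offense level: 16.
Criminal history: 8 prior points → Category Low (3-9).
Level 16 falls in the 15-16 band.
Grid: Level 15-16 × Category Low = 46-53 months.
Probation check: level 16 > 11 and category Low ≤ Serious → not eligible.

No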